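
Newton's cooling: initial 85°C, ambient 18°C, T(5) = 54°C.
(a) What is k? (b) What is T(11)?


Newton's law: T(t) = T_a + (T₀ - T_a)e^(-kt).
(a) Use T(5) = 54: (54 - 18)/(85 - 18) = e^(-k·5), so k = -ln(0.537)/5 ≈ 0.1242.
(b) Apply k to t = 11: T(11) = 18 + (67)e^(-1.367) ≈ 35.1°C.


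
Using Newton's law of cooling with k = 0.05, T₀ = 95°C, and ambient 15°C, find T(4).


Newton's law: dT/dt = -k(T - T_a) has solution T(t) = T_a + (T₀ - T_a)e^(-kt).
Plug in T_a = 15, T₀ = 95, k = 0.05, t = 4: T(4) = 15 + (80)e^(-0.20) ≈ 80.5°C.


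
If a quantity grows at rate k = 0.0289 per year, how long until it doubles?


Exponential growth: P(t) = P₀ e^(0.0289t). Set P(t)/P₀ = 2: e^(0.0289t) = 2.
Solve: t = ln(2)/0.0289 ≈ 23.98 years.


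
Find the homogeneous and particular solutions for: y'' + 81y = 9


Homogeneous part: r² + 81 = 0 ⇒ r = ±9i, so y_h = C₁cos(9x) + C₂sin(9x).
Try constant y_p = A; plug in: 81A = 9 ⇒ A = 1/9.
General solution: y = C₁cos(9x) + C₂sin(9x) + 1/9.


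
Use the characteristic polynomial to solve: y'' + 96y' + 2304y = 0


Characteristic equation: r² + 96r + 2304 = 0, i.e. (r + 48)² = 0.
Repeated root r = -48; include an x factor for the second linearly independent solution.
General solution: y = (C₁ + C₂x)e^(-48x).


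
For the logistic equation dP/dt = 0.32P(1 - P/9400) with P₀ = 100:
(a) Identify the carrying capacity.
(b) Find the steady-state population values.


Logistic ODE dP/dt = 0.32P(1 - P/9400) has equilibria where dP/dt = 0, i.e. P = 0 or P = 9400.
The coefficient (1 - P/K) = 0 when P = K, identifying K = 9400 as the carrying capacity.
(a) K = 9400; (b) equilibria P = 0 and P = 9400.


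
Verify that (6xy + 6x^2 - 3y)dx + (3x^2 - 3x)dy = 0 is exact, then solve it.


Check exactness: ∂M/∂y = 6x - 3 and ∂N/∂x = 6x - 3; equal, so the equation is exact.
Integrate M with respect to x (treating y as constant): ∫M dx = 3x^2y + 2x^3 - 3xy + h(y).
Differentiate w.r.t. y and set equal to N: all terms match, so h'(y) = 0 and h is a constant absorbed into C.
General solution: 3x^2y + 2x^3 - 3xy = C.


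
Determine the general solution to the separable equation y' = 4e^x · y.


Separate variables: dy/y = 4e^x dx.
Integrate: ln|y| = 4e^x + C₀.
Exponentiate: y = Ce^(4e^x).


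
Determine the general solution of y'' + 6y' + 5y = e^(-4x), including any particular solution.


Characteristic roots of r² + 6r + 5 = 0 are -1, -5.
y_h = C₁e^(-x) + C₂e^(-5x).
Forcing exponent -4 is not a characteristic root; try y_p = Ae^(-4x).
Substitute: A·(16 + (6)·-4 + (5)) = A·-3 = 1, so A = -1/3.
General solution: y = C₁e^(-x) + C₂e^(-5x) - (1/3)e^(-4x).


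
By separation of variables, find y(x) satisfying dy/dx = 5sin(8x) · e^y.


Separate: e^(-y) dy = 5sin(8x) dx.
Integrate: -e^(-y) = -(5/8)cos(8x) + C₀.
Rearrange: e^(-y) = (5/8)cos(8x) + C.


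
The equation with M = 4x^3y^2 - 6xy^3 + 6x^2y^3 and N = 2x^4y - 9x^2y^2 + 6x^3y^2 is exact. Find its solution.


Check exactness: ∂M/∂y = 8x^3y - 18xy^2 + 18x^2y^2 and ∂N/∂x = 8x^3y - 18xy^2 + 18x^2y^2; equal, so the equation is exact.
Integrate M with respect to x (treating y as constant): ∫M dx = x^4y^2 - 3x^2y^3 + 2x^3y^3 + h(y).
Differentiate w.r.t. y and set equal to N: all terms match, so h'(y) = 0 and h is a constant absorbed into C.
General solution: x^4y^2 - 3x^2y^3 + 2x^3y^3 = C.


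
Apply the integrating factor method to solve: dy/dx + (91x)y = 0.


P(x) = 91x ⇒ μ = e^((91/2)x²).
Q(x) = 0 so μ y is constant: y = Ce^(-(91/2)x²).


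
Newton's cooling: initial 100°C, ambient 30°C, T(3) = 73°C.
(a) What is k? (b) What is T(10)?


Newton's law: T(t) = T_a + (T₀ - T_a)e^(-kt).
(a) Use T(3) = 73: (73 - 30)/(100 - 30) = e^(-k·3), so k = -ln(0.614)/3 ≈ 0.1624.
(b) Apply k to t = 10: T(10) = 30 + (70)e^(-1.624) ≈ 43.8°C.


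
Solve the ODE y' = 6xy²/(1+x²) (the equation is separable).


Separate: dy/y² = 6x/(1+x²) dx.
Integrate LHS: ∫ dy/y² = -1/y.
Integrate RHS via u = 1+x²: 3ln(1+x²) + C.
Result: -1/y = 3ln(1+x²) + C.


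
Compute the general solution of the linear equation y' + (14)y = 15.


P(x) = 14, Q(x) = 15; integrating factor μ = e^(14x).
(μ y)' = 15e^(14x) ⇒ μ y = (15/14)e^(14x) + C.
Divide by μ: y = 15/14 + Ce^(-14x).


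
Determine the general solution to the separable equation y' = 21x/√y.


Separate: √y dy = 21x dx.
Integrate: (2/3)y^(3/2) = (21/2)x² + C.


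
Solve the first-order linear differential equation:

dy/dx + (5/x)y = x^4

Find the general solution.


P(x) = 5/x ⇒ μ = x^5.
(x^5 y)' = x^9 ⇒ x^5 y = x^10/(10) + C.
Solve for y: y = (1/10)x^5 + C/x^5.


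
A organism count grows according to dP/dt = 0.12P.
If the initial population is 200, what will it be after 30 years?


The ODE dP/dt = 0.12P has solution P(t) = P(0)e^(0.12t).
Substitute P(0) = 200 and t = 30: P(30) = 200 e^(3.60) ≈ 7320.


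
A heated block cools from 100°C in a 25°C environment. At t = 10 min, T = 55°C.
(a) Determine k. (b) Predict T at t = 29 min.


Newton's law: T(t) = T_a + (T₀ - T_a)e^(-kt).
(a) Use T(10) = 55: (55 - 25)/(100 - 25) = e^(-k·10), so k = -ln(0.400)/10 ≈ 0.0916.
(b) Apply k to t = 29: T(29) = 25 + (75)e^(-2.657) ≈ 30.3°C.


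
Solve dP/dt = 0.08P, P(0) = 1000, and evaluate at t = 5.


The ODE dP/dt = 0.08P has solution P(t) = P(0)e^(0.08t).
Substitute P(0) = 1000 and t = 5: P(5) = 1000 e^(0.40) ≈ 1492.


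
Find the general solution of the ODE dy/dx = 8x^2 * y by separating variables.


Separate variables: dy/y = 8x^2 dx.
Integrate: ln|y| = (8/3)x^3 + C₀.
Exponentiate: y = Ce^((8/3)x^3).


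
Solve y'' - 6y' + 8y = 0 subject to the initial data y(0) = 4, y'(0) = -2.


Characteristic roots of r² - 6r + 8 = 0 are 4, 2.
General solution y = c₁ e^(4x) + c₂ e^(2x).
Apply y(0) = 4: c₁ + c₂ = 4. Apply y'(0) = -2: 4 c₁ + 2 c₂ = -2.
Solve: c₁ = -5, c₂ = 9.
Particular solution: y = -5e^(4x) + 9e^(2x).


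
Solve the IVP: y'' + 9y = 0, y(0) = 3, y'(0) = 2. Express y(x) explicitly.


Characteristic roots of r² + 9 = 0 are ±3i, so y = C₁cos(3x) + C₂sin(3x).
Apply y(0) = 3: C₁ = 3. Differentiate and apply y'(0) = 2: 3·C₂ = 2, so C₂ = 2/3.
Particular solution: y = 3cos(3x) + (2/3)sin(3x).


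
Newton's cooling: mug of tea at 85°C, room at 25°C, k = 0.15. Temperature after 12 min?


Newton's law: dT/dt = -k(T - T_a) has solution T(t) = T_a + (T₀ - T_a)e^(-kt).
Plug in T_a = 25, T₀ = 85, k = 0.15, t = 12: T(12) = 25 + (60)e^(-1.80) ≈ 34.9°C.


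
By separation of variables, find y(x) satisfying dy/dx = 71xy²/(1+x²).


Separate: dy/y² = 71x/(1+x²) dx.
Integrate LHS: ∫ dy/y² = -1/y.
Integrate RHS via u = 1+x²: (71/2)ln(1+x²) + C.
Result: -1/y = (71/2)ln(1+x²) + C.


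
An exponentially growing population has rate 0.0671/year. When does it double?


Exponential growth: P(t) = P₀ e^(0.0671t). Set P(t)/P₀ = 2: e^(0.0671t) = 2.
Solve: t = ln(2)/0.0671 ≈ 10.33 years.


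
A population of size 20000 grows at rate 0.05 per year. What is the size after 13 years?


The ODE dP/dt = 0.05P has solution P(t) = P(0)e^(0.05t).
Substitute P(0) = 20000 and t = 13: P(13) = 20000 e^(0.65) ≈ 38311.


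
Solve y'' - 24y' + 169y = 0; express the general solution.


Characteristic equation: r² - 24r + 169 = 0.
Discriminant is negative; roots r = 12 ± 5i (complex conjugate pair).
General solution uses e^(α x)(C₁ cos(β x) + C₂ sin(β x)): y = e^(12x)(C₁cos(5x) + C₂sin(5x)).


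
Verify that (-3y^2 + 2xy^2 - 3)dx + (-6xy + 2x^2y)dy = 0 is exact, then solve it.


Check exactness: ∂M/∂y = -6y + 4xy and ∂N/∂x = -6y + 4xy; equal, so the equation is exact.
Integrate M with respect to x (treating y as constant): ∫M dx = -3xy^2 + x^2y^2 - 3x + h(y).
Differentiate w.r.t. y and set equal to N: all terms match, so h'(y) = 0 and h is a constant absorbed into C.
General solution: -3xy^2 + x^2y^2 - 3x = C.


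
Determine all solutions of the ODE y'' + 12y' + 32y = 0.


Characteristic equation: r² + 12r + 32 = 0.
Factor: (r + 4)(r + 8) = 0 ⇒ r = -4, -8 (distinct real).
General solution: y = C₁e^(-4x) + C₂e^(-8x).


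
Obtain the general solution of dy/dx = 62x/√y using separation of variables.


Separate: √y dy = 62x dx.
Integrate: (2/3)y^(3/2) = 31x² + C.


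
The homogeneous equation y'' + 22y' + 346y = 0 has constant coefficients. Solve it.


Characteristic equation: r² + 22r + 346 = 0.
Discriminant is negative; roots r = -11 ± 15i (complex conjugate pair).
General solution uses e^(α x)(C₁ cos(β x) + C₂ sin(β x)): y = e^(-11x)(C₁cos(15x) + C₂sin(15x)).


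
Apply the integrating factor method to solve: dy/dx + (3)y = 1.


P(x) = 3, Q(x) = 1; integrating factor μ = e^(3x).
(μ y)' = e^(3x) ⇒ μ y = (1/3)e^(3x) + C.
Divide by μ: y = 1/3 + Ce^(-3x).


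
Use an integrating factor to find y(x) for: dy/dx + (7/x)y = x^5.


P(x) = 7/x ⇒ μ = x^7.
(x^7 y)' = x^7·x^5 = x^12.
Integrate: x^7 y = x^13/(13) + C.
Solve for y: y = (1/13)x^6 + C/x^7.


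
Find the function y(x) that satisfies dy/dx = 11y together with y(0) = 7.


General solution of y' = 11y is y = Ce^(11x).
Apply y(0) = 7: C = 7.
Particular solution: y = 7e^(11x).


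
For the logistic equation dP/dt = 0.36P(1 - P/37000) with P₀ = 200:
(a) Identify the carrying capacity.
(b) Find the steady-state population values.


Logistic ODE dP/dt = 0.36P(1 - P/37000) has equilibria where dP/dt = 0, i.e. P = 0 or P = 37000.
The coefficient (1 - P/K) = 0 when P = K, identifying K = 37000 as the carrying capacity.
(a) K = 37000; (b) equilibria P = 0 and P = 37000.


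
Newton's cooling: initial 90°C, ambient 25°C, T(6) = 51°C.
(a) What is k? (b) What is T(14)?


Newton's law: T(t) = T_a + (T₀ - T_a)e^(-kt).
(a) Use T(6) = 51: (51 - 25)/(90 - 25) = e^(-k·6), so k = -ln(0.400)/6 ≈ 0.1527.
(b) Apply k to t = 14: T(14) = 25 + (65)e^(-2.138) ≈ 32.7°C.


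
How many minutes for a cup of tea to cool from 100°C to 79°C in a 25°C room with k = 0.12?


From T(t) = T_a + (T₀ - T_a)e^(-kt), set T(t) = 79:
(79 - 25) / (100 - 25) = e^(-0.12t), so t = -ln(0.720)/0.12 ≈ 2.7 minutes.


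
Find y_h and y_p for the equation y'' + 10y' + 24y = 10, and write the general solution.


Characteristic roots of r² + 10r + 24 = 0 are -4, -6.
y_h = C₁e^(-4x) + C₂e^(-6x).
Constant forcing; try y_p = A. Then 24A = 10 ⇒ A = 5/12.
General solution: y = C₁e^(-4x) + C₂e^(-6x) + 5/12.


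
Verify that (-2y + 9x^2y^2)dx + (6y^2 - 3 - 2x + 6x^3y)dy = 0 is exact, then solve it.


Check exactness: ∂M/∂y = -2 + 18x^2y and ∂N/∂x = -2 + 18x^2y; equal, so the equation is exact.
Integrate M with respect to x (treating y as constant): ∫M dx = -2xy + 3x^3y^2 + h(y).
Differentiate w.r.t. y and set equal to N: the x-dependent terms already match, leaving h'(y) = 6y^2 - 3. Integrate: h(y) = 2y^3 - 3y.
So F(x,y) = 2y^3 - 3y - 2xy + 3x^3y^2.
General solution: 2y^3 - 3y - 2xy + 3x^3y^2 = C.


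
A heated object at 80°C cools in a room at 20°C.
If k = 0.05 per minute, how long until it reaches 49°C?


From T(t) = T_a + (T₀ - T_a)e^(-kt), set T(t) = 49:
(49 - 20) / (80 - 20) = e^(-0.05t), so t = -ln(0.483)/0.05 ≈ 14.5 minutes.


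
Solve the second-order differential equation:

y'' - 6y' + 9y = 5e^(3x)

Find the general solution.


Characteristic polynomial (r - 3)² = 0; repeated root r = 3.
y_h = (C₁ + C₂x)e^(3x). Forcing matches the repeated root (resonance), so try y_p = Ax² e^(3x).
Substitute and solve for A: 2A = 5, so A = 5/2.
General solution: y = (C₁ + C₂x + (5/2)x²)e^(3x).


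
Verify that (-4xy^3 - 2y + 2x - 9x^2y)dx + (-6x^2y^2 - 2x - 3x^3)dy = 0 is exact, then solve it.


Check exactness: ∂M/∂y = -12xy^2 - 2 - 9x^2 and ∂N/∂x = -12xy^2 - 2 - 9x^2; equal, so the equation is exact.
Integrate M with respect to x (treating y as constant): ∫M dx = -2x^2y^3 - 2xy + x^2 - 3x^3y + h(y).
Differentiate w.r.t. y and set equal to N: all terms match, so h'(y) = 0 and h is a constant absorbed into C.
General solution: -2x^2y^3 - 2xy + x^2 - 3x^3y = C.


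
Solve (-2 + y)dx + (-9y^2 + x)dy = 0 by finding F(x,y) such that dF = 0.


Check exactness: ∂M/∂y = 1 and ∂N/∂x = 1; equal, so the equation is exact.
Integrate M with respect to x (treating y as constant): ∫M dx = -2x + xy + h(y).
Differentiate w.r.t. y and set equal to N: the x-dependent terms already match, leaving h'(y) = -9y^2. Integrate: h(y) = -3y^3.
So F(x,y) = -3y^3 - 2x + xy.
General solution: -3y^3 - 2x + xy = C.


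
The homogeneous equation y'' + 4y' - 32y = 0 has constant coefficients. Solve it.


Characteristic equation: r² + 4r - 32 = 0.
Factor: (r - 4)(r + 8) = 0 ⇒ r = 4, -8 (distinct real).
General solution: y = C₁e^(4x) + C₂e^(-8x).


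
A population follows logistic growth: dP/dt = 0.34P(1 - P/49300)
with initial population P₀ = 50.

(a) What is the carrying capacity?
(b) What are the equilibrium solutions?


Logistic ODE dP/dt = 0.34P(1 - P/49300) has equilibria where dP/dt = 0, i.e. P = 0 or P = 49300.
The coefficient (1 - P/K) = 0 when P = K, identifying K = 49300 as the carrying capacity.
(a) K = 49300; (b) equilibria P = 0 and P = 49300.


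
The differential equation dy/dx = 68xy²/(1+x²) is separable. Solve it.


Separate: dy/y² = 68x/(1+x²) dx.
Integrate LHS: ∫ dy/y² = -1/y.
Integrate RHS via u = 1+x²: 34ln(1+x²) + C.
Result: -1/y = 34ln(1+x²) + C.


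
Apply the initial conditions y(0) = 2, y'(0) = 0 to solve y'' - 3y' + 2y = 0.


Characteristic roots of r² - 3r + 2 = 0 are 2, 1.
General solution y = c₁ e^(2x) + c₂ e^(x).
Apply y(0) = 2: c₁ + c₂ = 2. Apply y'(0) = 0: 2 c₁ + 1 c₂ = 0.
Solve: c₁ = -2, c₂ = 4.
Particular solution: y = -2e^(2x) + 4e^(x).


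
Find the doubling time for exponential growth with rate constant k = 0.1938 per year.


Exponential growth: P(t) = P₀ e^(0.1938t). Set P(t)/P₀ = 2: e^(0.1938t) = 2.
Solve: t = ln(2)/0.1938 ≈ 3.58 years.


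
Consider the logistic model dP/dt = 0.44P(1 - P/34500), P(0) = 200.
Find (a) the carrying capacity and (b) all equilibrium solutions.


Logistic ODE dP/dt = 0.44P(1 - P/34500) has equilibria where dP/dt = 0, i.e. P = 0 or P = 34500.
The coefficient (1 - P/K) = 0 when P = K, identifying K = 34500 as the carrying capacity.
(a) K = 34500; (b) equilibria P = 0 and P = 34500.


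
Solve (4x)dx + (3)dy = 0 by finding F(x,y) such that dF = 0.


Check exactness: ∂M/∂y = 0 and ∂N/∂x = 0; equal, so the equation is exact.
Integrate M with respect to x (treating y as constant): ∫M dx = 2x^2 + h(y).
Differentiate w.r.t. y and set equal to N: the x-dependent terms already match, leaving h'(y) = 3. Integrate: h(y) = 3y.
So F(x,y) = 3y + 2x^2.
General solution: 3y + 2x^2 = C.


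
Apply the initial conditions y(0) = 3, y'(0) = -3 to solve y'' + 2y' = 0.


Characteristic roots of r² + 2r = 0 are 0, -2.
General solution y = c₁ + c₂ e^(-2x).
Apply y(0) = 3: c₁ + c₂ = 3. Apply y'(0) = -3: 0 c₁ - 2 c₂ = -3.
Solve: c₁ = 3/2, c₂ = 3/2.
Particular solution: y = 3/2 + (3/2)e^(-2x).


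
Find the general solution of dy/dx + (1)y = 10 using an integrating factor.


P(x) = 1, Q(x) = 10; integrating factor μ = e^(x).
(μ y)' = 10e^(x) ⇒ μ y = 10e^(x) + C.
Divide by μ: y = 10 + Ce^(-x).


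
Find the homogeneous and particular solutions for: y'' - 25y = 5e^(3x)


Characteristic roots of r² - 25 = 0 are -5, 5.
y_h = C₁e^(-5x) + C₂e^(5x).
Forcing exponent 3 is not a characteristic root; try y_p = Ae^(3x).
Substitute: A·(9 + (0)·3 + (-25)) = A·-16 = 5, so A = -5/16.
General solution: y = C₁e^(-5x) + C₂e^(5x) - (5/16)e^(3x).


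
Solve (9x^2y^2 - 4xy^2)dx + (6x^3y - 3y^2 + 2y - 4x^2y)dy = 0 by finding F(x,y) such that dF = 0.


Check exactness: ∂M/∂y = 18x^2y - 8xy and ∂N/∂x = 18x^2y - 8xy; equal, so the equation is exact.
Integrate M with respect to x (treating y as constant): ∫M dx = 3x^3y^2 - 2x^2y^2 + h(y).
Differentiate w.r.t. y and set equal to N: the x-dependent terms already match, leaving h'(y) = -3y^2 + 2y. Integrate: h(y) = -y^3 + y^2.
So F(x,y) = 3x^3y^2 - y^3 + y^2 - 2x^2y^2.
General solution: 3x^3y^2 - y^3 + y^2 - 2x^2y^2 = C.


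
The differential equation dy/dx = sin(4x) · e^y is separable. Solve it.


Separate: e^(-y) dy = sin(4x) dx.
Integrate: -e^(-y) = -(1/4)cos(4x) + C₀.
Rearrange: e^(-y) = (1/4)cos(4x) + C.


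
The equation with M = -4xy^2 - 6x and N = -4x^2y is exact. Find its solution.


Check exactness: ∂M/∂y = -8xy and ∂N/∂x = -8xy; equal, so the equation is exact.
Integrate M with respect to x (treating y as constant): ∫M dx = -2x^2y^2 - 3x^2 + h(y).
Differentiate w.r.t. y and set equal to N: all terms match, so h'(y) = 0 and h is a constant absorbed into C.
General solution: -2x^2y^2 - 3x^2 = C.


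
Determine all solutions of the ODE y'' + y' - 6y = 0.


Characteristic equation: r² + r - 6 = 0.
Factor: (r + 3)(r - 2) = 0 ⇒ r = -3, 2 (distinct real).
General solution: y = C₁e^(-3x) + C₂e^(2x).


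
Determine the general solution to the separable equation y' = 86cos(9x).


g(y) = 1, so integrate directly: y = ∫ 86cos(9x) dx = (86/9)sin(9x) + C.


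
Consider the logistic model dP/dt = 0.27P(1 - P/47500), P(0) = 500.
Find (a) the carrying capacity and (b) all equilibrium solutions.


Logistic ODE dP/dt = 0.27P(1 - P/47500) has equilibria where dP/dt = 0, i.e. P = 0 or P = 47500.
The coefficient (1 - P/K) = 0 when P = K, identifying K = 47500 as the carrying capacity.
(a) K = 47500; (b) equilibria P = 0 and P = 47500.


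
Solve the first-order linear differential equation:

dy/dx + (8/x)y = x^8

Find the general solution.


P(x) = 8/x ⇒ μ = x^8.
(x^8 y)' = x^16 ⇒ x^8 y = x^17/(17) + C.
Solve for y: y = (1/17)x^9 + C/x^8.


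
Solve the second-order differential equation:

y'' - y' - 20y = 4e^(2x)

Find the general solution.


Characteristic roots of r² - r - 20 = 0 are 5, -4.
y_h = C₁e^(5x) + C₂e^(-4x).
Forcing exponent 2 is not a characteristic root; try y_p = Ae^(2x).
Substitute: A·(4 + (-1)·2 + (-20)) = A·-18 = 4, so A = -2/9.
General solution: y = C₁e^(5x) + C₂e^(-4x) - (2/9)e^(2x).


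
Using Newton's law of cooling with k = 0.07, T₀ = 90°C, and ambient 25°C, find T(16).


Newton's law: dT/dt = -k(T - T_a) has solution T(t) = T_a + (T₀ - T_a)e^(-kt).
Plug in T_a = 25, T₀ = 90, k = 0.07, t = 16: T(16) = 25 + (65)e^(-1.12) ≈ 46.2°C.


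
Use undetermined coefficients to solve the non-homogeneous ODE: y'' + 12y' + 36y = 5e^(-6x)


Characteristic polynomial (r + 6)² = 0; repeated root r = -6.
y_h = (C₁ + C₂x)e^(-6x). Forcing matches the repeated root (resonance), so try y_p = Ax² e^(-6x).
Substitute and solve for A: 2A = 5, so A = 5/2.
General solution: y = (C₁ + C₂x + (5/2)x²)e^(-6x).


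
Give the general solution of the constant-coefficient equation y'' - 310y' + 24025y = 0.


Characteristic equation: r² - 310r + 24025 = 0, i.e. (r - 155)² = 0.
Repeated root r = 155; include an x factor for the second linearly independent solution.
General solution: y = (C₁ + C₂x)e^(155x).


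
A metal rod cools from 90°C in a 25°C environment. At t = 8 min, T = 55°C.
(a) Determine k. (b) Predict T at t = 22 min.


Newton's law: T(t) = T_a + (T₀ - T_a)e^(-kt).
(a) Use T(8) = 55: (55 - 25)/(90 - 25) = e^(-k·8), so k = -ln(0.462)/8 ≈ 0.0966.
(b) Apply k to t = 22: T(22) = 25 + (65)e^(-2.126) ≈ 32.8°C.


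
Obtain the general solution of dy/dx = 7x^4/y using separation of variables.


Separate variables: y dy = 7x^4 dx.
Integrate both sides: y²/2 = (7/5)x^5 + C₀.
Multiply by 2: y² = (14/5)x^5 + C.


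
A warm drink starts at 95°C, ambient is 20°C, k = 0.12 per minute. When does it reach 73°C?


From T(t) = T_a + (T₀ - T_a)e^(-kt), set T(t) = 73:
(73 - 20) / (95 - 20) = e^(-0.12t), so t = -ln(0.707)/0.12 ≈ 2.9 minutes.


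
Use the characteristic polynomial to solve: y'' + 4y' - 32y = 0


Characteristic equation: r² + 4r - 32 = 0.
Factor: (r + 8)(r - 4) = 0 ⇒ r = -8, 4 (distinct real).
General solution: y = C₁e^(-8x) + C₂e^(4x).


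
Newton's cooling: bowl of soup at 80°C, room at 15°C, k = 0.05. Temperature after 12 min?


Newton's law: dT/dt = -k(T - T_a) has solution T(t) = T_a + (T₀ - T_a)e^(-kt).
Plug in T_a = 15, T₀ = 80, k = 0.05, t = 12: T(12) = 15 + (65)e^(-0.60) ≈ 50.7°C.


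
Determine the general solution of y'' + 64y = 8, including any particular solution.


Homogeneous part: r² + 64 = 0 ⇒ r = ±8i, so y_h = C₁cos(8x) + C₂sin(8x).
Try constant y_p = A; plug in: 64A = 8 ⇒ A = 1/8.
General solution: y = C₁cos(8x) + C₂sin(8x) + 1/8.


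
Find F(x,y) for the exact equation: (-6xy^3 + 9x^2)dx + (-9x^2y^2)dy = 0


Check exactness: ∂M/∂y = -18xy^2 and ∂N/∂x = -18xy^2; equal, so the equation is exact.
Integrate M with respect to x (treating y as constant): ∫M dx = -3x^2y^3 + 3x^3 + h(y).
Differentiate w.r.t. y and set equal to N: all terms match, so h'(y) = 0 and h is a constant absorbed into C.
General solution: -3x^2y^3 + 3x^3 = C.


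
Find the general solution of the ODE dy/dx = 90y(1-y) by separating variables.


Separate: dy/[y(1-y)] = 90 dx.
Partial fractions: 1/[y(1-y)] = 1/y + 1/(1-y).
Integrate: ln|y/(1-y)| = 90x + C₀.
Solve for y: y = 1/(1 + Ce^(-90x)).


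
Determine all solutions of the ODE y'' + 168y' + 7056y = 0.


Characteristic equation: r² + 168r + 7056 = 0, i.e. (r + 84)² = 0.
Repeated root r = -84; include an x factor for the second linearly independent solution.
General solution: y = (C₁ + C₂x)e^(-84x).


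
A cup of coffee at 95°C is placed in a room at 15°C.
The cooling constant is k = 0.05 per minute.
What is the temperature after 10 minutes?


Newton's law: dT/dt = -k(T - T_a) has solution T(t) = T_a + (T₀ - T_a)e^(-kt).
Plug in T_a = 15, T₀ = 95, k = 0.05, t = 10: T(10) = 15 + (80)e^(-0.50) ≈ 63.5°C.


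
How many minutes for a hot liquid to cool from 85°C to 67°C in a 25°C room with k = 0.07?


From T(t) = T_a + (T₀ - T_a)e^(-kt), set T(t) = 67:
(67 - 25) / (85 - 25) = e^(-0.07t), so t = -ln(0.700)/0.07 ≈ 5.1 minutes.


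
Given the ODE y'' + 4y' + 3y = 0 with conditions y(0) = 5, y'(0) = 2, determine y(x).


Characteristic roots of r² + 4r + 3 = 0 are -3, -1.
General solution y = c₁ e^(-3x) + c₂ e^(-x).
Apply y(0) = 5: c₁ + c₂ = 5. Apply y'(0) = 2: -3 c₁ - 1 c₂ = 2.
Solve: c₁ = -7/2, c₂ = 17/2.
Particular solution: y = -(7/2)e^(-3x) + (17/2)e^(-x).


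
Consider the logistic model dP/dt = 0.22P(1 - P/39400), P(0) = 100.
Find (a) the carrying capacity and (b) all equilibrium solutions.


Logistic ODE dP/dt = 0.22P(1 - P/39400) has equilibria where dP/dt = 0, i.e. P = 0 or P = 39400.
The coefficient (1 - P/K) = 0 when P = K, identifying K = 39400 as the carrying capacity.
(a) K = 39400; (b) equilibria P = 0 and P = 39400.


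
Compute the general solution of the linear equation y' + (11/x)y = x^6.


P(x) = 11/x ⇒ μ = x^11.
(x^11 y)' = x^17 ⇒ x^11 y = x^18/(18) + C.
Solve for y: y = (1/18)x^7 + C/x^11.


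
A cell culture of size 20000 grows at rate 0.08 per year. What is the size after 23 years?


The ODE dP/dt = 0.08P has solution P(t) = P(0)e^(0.08t).
Substitute P(0) = 20000 and t = 23: P(23) = 20000 e^(1.84) ≈ 125931.


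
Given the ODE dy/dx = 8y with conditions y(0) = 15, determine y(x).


General solution of y' = 8y is y = Ce^(8x).
Apply y(0) = 15: C = 15.
Particular solution: y = 15e^(8x).


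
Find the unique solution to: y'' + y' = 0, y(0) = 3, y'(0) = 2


Characteristic roots of r² + r = 0 are -1, 0.
General solution y = c₁ e^(-x) + c₂.
Apply y(0) = 3: c₁ + c₂ = 3. Apply y'(0) = 2: -1 c₁ + 0 c₂ = 2.
Solve: c₁ = -2, c₂ = 5.
Particular solution: y = -2e^(-x) + 5.


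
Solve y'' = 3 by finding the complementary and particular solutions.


Characteristic polynomial (r - 0)² = 0; repeated root r = 0.
y_h = (C₁ + C₂x). Forcing matches the repeated root (resonance), so try y_p = Ax².
Substitute and solve for A: 2A = 3, so A = 3/2.
General solution: y = C₁ + C₂x + (3/2)x².


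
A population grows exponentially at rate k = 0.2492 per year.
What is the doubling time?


Exponential growth: P(t) = P₀ e^(0.2492t). Set P(t)/P₀ = 2: e^(0.2492t) = 2.
Solve: t = ln(2)/0.2492 ≈ 2.78 years.


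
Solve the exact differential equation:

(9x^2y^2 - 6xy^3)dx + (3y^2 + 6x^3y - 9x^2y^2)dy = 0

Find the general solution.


Check exactness: ∂M/∂y = 18x^2y - 18xy^2 and ∂N/∂x = 18x^2y - 18xy^2; equal, so the equation is exact.
Integrate M with respect to x (treating y as constant): ∫M dx = 3x^3y^2 - 3x^2y^3 + h(y).
Differentiate w.r.t. y and set equal to N: the x-dependent terms already match, leaving h'(y) = 3y^2. Integrate: h(y) = y^3.
So F(x,y) = y^3 + 3x^3y^2 - 3x^2y^3.
General solution: y^3 + 3x^3y^2 - 3x^2y^3 = C.


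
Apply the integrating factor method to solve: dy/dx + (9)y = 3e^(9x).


P(x) = 9 ⇒ μ = e^(9x).
(μ y)' = 3e^(18x) ⇒ μ y = (3/18)e^(18x) + C.
Divide by μ: y = (1/6)e^(9x) + Ce^(-9x).


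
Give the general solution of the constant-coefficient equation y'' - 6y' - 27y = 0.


Characteristic equation: r² - 6r - 27 = 0.
Factor: (r + 3)(r - 9) = 0 ⇒ r = -3, 9 (distinct real).
General solution: y = C₁e^(-3x) + C₂e^(9x).


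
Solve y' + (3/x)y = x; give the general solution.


P(x) = 3/x ⇒ μ = x^3.
(x^3 y)' = x^4 ⇒ x^3 y = x^5/(5) + C.
Solve for y: y = (1/5)x^2 + C/x^3.


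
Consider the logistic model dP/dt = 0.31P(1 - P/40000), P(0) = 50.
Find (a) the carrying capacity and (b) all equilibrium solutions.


Logistic ODE dP/dt = 0.31P(1 - P/40000) has equilibria where dP/dt = 0, i.e. P = 0 or P = 40000.
The coefficient (1 - P/K) = 0 when P = K, identifying K = 40000 as the carrying capacity.
(a) K = 40000; (b) equilibria P = 0 and P = 40000.


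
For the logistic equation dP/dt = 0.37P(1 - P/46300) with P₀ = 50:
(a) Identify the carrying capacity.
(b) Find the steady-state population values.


Logistic ODE dP/dt = 0.37P(1 - P/46300) has equilibria where dP/dt = 0, i.e. P = 0 or P = 46300.
The coefficient (1 - P/K) = 0 when P = K, identifying K = 46300 as the carrying capacity.
(a) K = 46300; (b) equilibria P = 0 and P = 46300.


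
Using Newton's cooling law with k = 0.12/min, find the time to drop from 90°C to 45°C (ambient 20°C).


From T(t) = T_a + (T₀ - T_a)e^(-kt), set T(t) = 45:
(45 - 20) / (90 - 20) = e^(-0.12t), so t = -ln(0.357)/0.12 ≈ 8.6 minutes.


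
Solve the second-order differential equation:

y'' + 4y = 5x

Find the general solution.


Homogeneous: r² + 4 = 0 ⇒ r = ±2i, y_h = C₁cos(2x) + C₂sin(2x).
Polynomial forcing; try y_p = Ax + B. Then y_p'' + 4 y_p = 4(Ax + B) = 5x, so B = 0 and A = 5/4.
General solution: y = C₁cos(2x) + C₂sin(2x) + (5/4)x.


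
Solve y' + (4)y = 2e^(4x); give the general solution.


P(x) = 4 ⇒ μ = e^(4x).
(μ y)' = 2e^(8x) ⇒ μ y = (2/8)e^(8x) + C.
Divide by μ: y = (1/4)e^(4x) + Ce^(-4x).


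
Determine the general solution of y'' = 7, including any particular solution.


Characteristic polynomial (r - 0)² = 0; repeated root r = 0.
y_h = (C₁ + C₂x). Forcing matches the repeated root (resonance), so try y_p = Ax².
Substitute and solve for A: 2A = 7, so A = 7/2.
General solution: y = C₁ + C₂x + (7/2)x².


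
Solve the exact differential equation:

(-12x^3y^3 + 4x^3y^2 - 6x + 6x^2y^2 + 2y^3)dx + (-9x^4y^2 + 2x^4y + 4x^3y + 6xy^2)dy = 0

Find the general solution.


Check exactness: ∂M/∂y = -36x^3y^2 + 8x^3y + 12x^2y + 6y^2 and ∂N/∂x = -36x^3y^2 + 8x^3y + 12x^2y + 6y^2; equal, so the equation is exact.
Integrate M with respect to x (treating y as constant): ∫M dx = -3x^4y^3 + x^4y^2 - 3x^2 + 2x^3y^2 + 2xy^3 + h(y).
Differentiate w.r.t. y and set equal to N: all terms match, so h'(y) = 0 and h is a constant absorbed into C.
General solution: -3x^4y^3 + x^4y^2 - 3x^2 + 2x^3y^2 + 2xy^3 = C.


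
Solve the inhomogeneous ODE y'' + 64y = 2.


Homogeneous part: r² + 64 = 0 ⇒ r = ±8i, so y_h = C₁cos(8x) + C₂sin(8x).
Try constant y_p = A; plug in: 64A = 2 ⇒ A = 1/32.
General solution: y = C₁cos(8x) + C₂sin(8x) + 1/32.


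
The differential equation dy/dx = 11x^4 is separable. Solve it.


Integrate both sides with respect to x: y = ∫ 11x^4 dx = (11/5)x^5 + C.


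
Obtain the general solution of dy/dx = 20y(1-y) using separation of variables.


Separate: dy/[y(1-y)] = 20 dx.
Partial fractions: 1/[y(1-y)] = 1/y + 1/(1-y).
Integrate: ln|y/(1-y)| = 20x + C₀.
Solve for y: y = 1/(1 + Ce^(-20x)).


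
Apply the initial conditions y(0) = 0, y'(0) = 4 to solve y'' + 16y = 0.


Characteristic roots of r² + 16 = 0 are ±4i, so y = C₁cos(4x) + C₂sin(4x).
Apply y(0) = 0: C₁ = 0. Differentiate and apply y'(0) = 4: 4·C₂ = 4, so C₂ = 1.
Particular solution: y = sin(4x).


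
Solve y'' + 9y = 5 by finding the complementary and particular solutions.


Homogeneous part: r² + 9 = 0 ⇒ r = ±3i, so y_h = C₁cos(3x) + C₂sin(3x).
Try constant y_p = A; plug in: 9A = 5 ⇒ A = 5/9.
General solution: y = C₁cos(3x) + C₂sin(3x) + 5/9.


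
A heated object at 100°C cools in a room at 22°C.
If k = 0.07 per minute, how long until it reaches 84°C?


From T(t) = T_a + (T₀ - T_a)e^(-kt), set T(t) = 84:
(84 - 22) / (100 - 22) = e^(-0.07t), so t = -ln(0.795)/0.07 ≈ 3.3 minutes.


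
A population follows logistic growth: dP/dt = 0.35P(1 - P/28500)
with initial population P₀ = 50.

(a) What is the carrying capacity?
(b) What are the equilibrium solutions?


Logistic ODE dP/dt = 0.35P(1 - P/28500) has equilibria where dP/dt = 0, i.e. P = 0 or P = 28500.
The coefficient (1 - P/K) = 0 when P = K, identifying K = 28500 as the carrying capacity.
(a) K = 28500; (b) equilibria P = 0 and P = 28500.


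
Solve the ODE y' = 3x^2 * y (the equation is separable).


Separate variables: dy/y = 3x^2 dx.
Integrate: ln|y| = x^3 + C₀.
Exponentiate: y = Ce^(x^3).


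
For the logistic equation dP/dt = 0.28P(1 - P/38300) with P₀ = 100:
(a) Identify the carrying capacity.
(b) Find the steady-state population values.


Logistic ODE dP/dt = 0.28P(1 - P/38300) has equilibria where dP/dt = 0, i.e. P = 0 or P = 38300.
The coefficient (1 - P/K) = 0 when P = K, identifying K = 38300 as the carrying capacity.
(a) K = 38300; (b) equilibria P = 0 and P = 38300.


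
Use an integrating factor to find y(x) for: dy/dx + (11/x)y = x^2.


P(x) = 11/x ⇒ μ = x^11.
(x^11 y)' = x^13 ⇒ x^11 y = x^14/(14) + C.
Solve for y: y = (1/14)x^3 + C/x^11.


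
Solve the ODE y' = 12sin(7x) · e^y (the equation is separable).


Separate: e^(-y) dy = 12sin(7x) dx.
Integrate: -e^(-y) = -(12/7)cos(7x) + C₀.
Rearrange: e^(-y) = (12/7)cos(7x) + C.


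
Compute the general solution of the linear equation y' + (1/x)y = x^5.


P(x) = 1/x ⇒ μ = x^1.
(x^1 y)' = x^6 ⇒ x^1 y = x^7/(7) + C.
Solve for y: y = (1/7)x^6 + C/x^1.


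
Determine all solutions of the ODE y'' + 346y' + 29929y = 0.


Characteristic equation: r² + 346r + 29929 = 0, i.e. (r + 173)² = 0.
Repeated root r = -173; include an x factor for the second linearly independent solution.
General solution: y = (C₁ + C₂x)e^(-173x).


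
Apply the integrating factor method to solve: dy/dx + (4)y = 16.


P(x) = 4, Q(x) = 16; integrating factor μ = e^(4x).
(μ y)' = 16e^(4x) ⇒ μ y = 4e^(4x) + C.
Divide by μ: y = 4 + Ce^(-4x).


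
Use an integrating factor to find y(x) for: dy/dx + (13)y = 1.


P(x) = 13, Q(x) = 1; integrating factor μ = e^(13x).
(μ y)' = e^(13x) ⇒ μ y = (1/13)e^(13x) + C.
Divide by μ: y = 1/13 + Ce^(-13x).


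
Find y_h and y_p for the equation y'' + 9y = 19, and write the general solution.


Homogeneous part: r² + 9 = 0 ⇒ r = ±3i, so y_h = C₁cos(3x) + C₂sin(3x).
Try constant y_p = A; plug in: 9A = 19 ⇒ A = 19/9.
General solution: y = C₁cos(3x) + C₂sin(3x) + 19/9.


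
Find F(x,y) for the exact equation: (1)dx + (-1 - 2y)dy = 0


Check exactness: ∂M/∂y = 0 and ∂N/∂x = 0; equal, so the equation is exact.
Integrate M with respect to x (treating y as constant): ∫M dx = x + h(y).
Differentiate w.r.t. y and set equal to N: the x-dependent terms already match, leaving h'(y) = -1 - 2y. Integrate: h(y) = -y - y^2.
So F(x,y) = -y - y^2 + x.
General solution: -y - y^2 + x = C.


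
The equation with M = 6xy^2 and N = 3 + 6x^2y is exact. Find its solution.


Check exactness: ∂M/∂y = 12xy and ∂N/∂x = 12xy; equal, so the equation is exact.
Integrate M with respect to x (treating y as constant): ∫M dx = 3x^2y^2 + h(y).
Differentiate w.r.t. y and set equal to N: the x-dependent terms already match, leaving h'(y) = 3. Integrate: h(y) = 3y.
So F(x,y) = 3y + 3x^2y^2.
General solution: 3y + 3x^2y^2 = C.


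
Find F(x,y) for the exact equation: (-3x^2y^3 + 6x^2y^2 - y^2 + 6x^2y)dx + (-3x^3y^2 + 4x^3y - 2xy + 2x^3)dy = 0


Check exactness: ∂M/∂y = -9x^2y^2 + 12x^2y - 2y + 6x^2 and ∂N/∂x = -9x^2y^2 + 12x^2y - 2y + 6x^2; equal, so the equation is exact.
Integrate M with respect to x (treating y as constant): ∫M dx = -x^3y^3 + 2x^3y^2 - xy^2 + 2x^3y + h(y).
Differentiate w.r.t. y and set equal to N: all terms match, so h'(y) = 0 and h is a constant absorbed into C.
General solution: -x^3y^3 + 2x^3y^2 - xy^2 + 2x^3y = C.


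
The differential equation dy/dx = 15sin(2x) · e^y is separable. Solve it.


Separate: e^(-y) dy = 15sin(2x) dx.
Integrate: -e^(-y) = -(15/2)cos(2x) + C₀.
Rearrange: e^(-y) = (15/2)cos(2x) + C.


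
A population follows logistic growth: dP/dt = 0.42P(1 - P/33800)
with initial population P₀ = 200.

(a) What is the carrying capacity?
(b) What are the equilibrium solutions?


Logistic ODE dP/dt = 0.42P(1 - P/33800) has equilibria where dP/dt = 0, i.e. P = 0 or P = 33800.
The coefficient (1 - P/K) = 0 when P = K, identifying K = 33800 as the carrying capacity.
(a) K = 33800; (b) equilibria P = 0 and P = 33800.


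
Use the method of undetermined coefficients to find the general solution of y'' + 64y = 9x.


Homogeneous: r² + 64 = 0 ⇒ r = ±8i, y_h = C₁cos(8x) + C₂sin(8x).
Polynomial forcing; try y_p = Ax + B. Then y_p'' + 64 y_p = 64(Ax + B) = 9x, so B = 0 and A = 9/64.
General solution: y = C₁cos(8x) + C₂sin(8x) + (9/64)x.


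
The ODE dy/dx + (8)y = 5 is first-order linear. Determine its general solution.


P(x) = 8, Q(x) = 5; integrating factor μ = e^(8x).
(μ y)' = 5e^(8x) ⇒ μ y = (5/8)e^(8x) + C.
Divide by μ: y = 5/8 + Ce^(-8x).


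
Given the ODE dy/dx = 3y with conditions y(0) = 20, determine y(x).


General solution of y' = 3y is y = Ce^(3x).
Apply y(0) = 20: C = 20.
Particular solution: y = 20e^(3x).


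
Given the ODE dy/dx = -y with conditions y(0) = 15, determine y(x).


General solution of y' = -y is y = Ce^(-x).
Apply y(0) = 15: C = 15.
Particular solution: y = 15e^(-x).


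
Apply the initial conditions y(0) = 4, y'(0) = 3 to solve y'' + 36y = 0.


Characteristic roots of r² + 36 = 0 are ±6i, so y = C₁cos(6x) + C₂sin(6x).
Apply y(0) = 4: C₁ = 4. Differentiate and apply y'(0) = 3: 6·C₂ = 3, so C₂ = 1/2.
Particular solution: y = 4cos(6x) + (1/2)sin(6x).


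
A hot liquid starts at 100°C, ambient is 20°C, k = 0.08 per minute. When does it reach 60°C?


From T(t) = T_a + (T₀ - T_a)e^(-kt), set T(t) = 60:
(60 - 20) / (100 - 20) = e^(-0.08t), so t = -ln(0.500)/0.08 ≈ 8.7 minutes.


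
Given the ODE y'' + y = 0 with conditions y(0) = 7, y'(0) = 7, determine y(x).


Characteristic roots of r² + 1 = 0 are ±1i, so y = C₁cos(x) + C₂sin(x).
Apply y(0) = 7: C₁ = 7. Differentiate and apply y'(0) = 7: 1·C₂ = 7, so C₂ = 7.
Particular solution: y = 7cos(x) + 7sin(x).


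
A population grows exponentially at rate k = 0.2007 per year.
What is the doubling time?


Exponential growth: P(t) = P₀ e^(0.2007t). Set P(t)/P₀ = 2: e^(0.2007t) = 2.
Solve: t = ln(2)/0.2007 ≈ 3.45 years.


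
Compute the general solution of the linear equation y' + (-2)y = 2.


P(x) = -2 ⇒ μ = e^(-2x).
(μ y)' = 2e^(-2x) ⇒ μ y = -e^(-2x) + C.
Divide by μ: y = -1 + Ce^(2x).


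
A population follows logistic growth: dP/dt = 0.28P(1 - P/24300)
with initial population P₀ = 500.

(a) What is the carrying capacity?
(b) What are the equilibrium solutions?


Logistic ODE dP/dt = 0.28P(1 - P/24300) has equilibria where dP/dt = 0, i.e. P = 0 or P = 24300.
The coefficient (1 - P/K) = 0 when P = K, identifying K = 24300 as the carrying capacity.
(a) K = 24300; (b) equilibria P = 0 and P = 24300.


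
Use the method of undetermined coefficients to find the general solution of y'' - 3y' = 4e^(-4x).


Characteristic roots of r² - 3r = 0 are 3, 0.
y_h = C₁e^(3x) + C₂.
Forcing exponent -4 is not a characteristic root; try y_p = Ae^(-4x).
Substitute: A·(16 + (-3)·-4 + (0)) = A·28 = 4, so A = 1/7.
General solution: y = C₁e^(3x) + C₂ + (1/7)e^(-4x).


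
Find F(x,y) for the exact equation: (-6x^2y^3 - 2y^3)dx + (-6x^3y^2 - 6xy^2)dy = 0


Check exactness: ∂M/∂y = -18x^2y^2 - 6y^2 and ∂N/∂x = -18x^2y^2 - 6y^2; equal, so the equation is exact.
Integrate M with respect to x (treating y as constant): ∫M dx = -2x^3y^3 - 2xy^3 + h(y).
Differentiate w.r.t. y and set equal to N: all terms match, so h'(y) = 0 and h is a constant absorbed into C.
General solution: -2x^3y^3 - 2xy^3 = C.


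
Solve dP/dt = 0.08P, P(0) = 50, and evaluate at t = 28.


The ODE dP/dt = 0.08P has solution P(t) = P(0)e^(0.08t).
Substitute P(0) = 50 and t = 28: P(28) = 50 e^(2.24) ≈ 470.


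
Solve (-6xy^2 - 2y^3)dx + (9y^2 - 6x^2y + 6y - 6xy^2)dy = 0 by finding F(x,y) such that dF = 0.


Check exactness: ∂M/∂y = -12xy - 6y^2 and ∂N/∂x = -12xy - 6y^2; equal, so the equation is exact.
Integrate M with respect to x (treating y as constant): ∫M dx = -3x^2y^2 - 2xy^3 + h(y).
Differentiate w.r.t. y and set equal to N: the x-dependent terms already match, leaving h'(y) = 9y^2 + 6y. Integrate: h(y) = 3y^3 + 3y^2.
So F(x,y) = 3y^3 - 3x^2y^2 + 3y^2 - 2xy^3.
General solution: 3y^3 - 3x^2y^2 + 3y^2 - 2xy^3 = C.


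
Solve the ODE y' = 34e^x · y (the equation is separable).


Separate variables: dy/y = 34e^x dx.
Integrate: ln|y| = 34e^x + C₀.
Exponentiate: y = Ce^(34e^x).


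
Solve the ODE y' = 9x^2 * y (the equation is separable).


Separate variables: dy/y = 9x^2 dx.
Integrate: ln|y| = 3x^3 + C₀.
Exponentiate: y = Ce^(3x^3).


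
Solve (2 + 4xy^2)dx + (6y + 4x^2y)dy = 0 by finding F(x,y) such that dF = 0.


Check exactness: ∂M/∂y = 8xy and ∂N/∂x = 8xy; equal, so the equation is exact.
Integrate M with respect to x (treating y as constant): ∫M dx = 2x + 2x^2y^2 + h(y).
Differentiate w.r.t. y and set equal to N: the x-dependent terms already match, leaving h'(y) = 6y. Integrate: h(y) = 3y^2.
So F(x,y) = 3y^2 + 2x + 2x^2y^2.
General solution: 3y^2 + 2x + 2x^2y^2 = C.


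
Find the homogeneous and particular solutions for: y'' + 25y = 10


Homogeneous part: r² + 25 = 0 ⇒ r = ±5i, so y_h = C₁cos(5x) + C₂sin(5x).
Try constant y_p = A; plug in: 25A = 10 ⇒ A = 2/5.
General solution: y = C₁cos(5x) + C₂sin(5x) + 2/5.


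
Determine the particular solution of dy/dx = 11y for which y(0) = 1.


General solution of y' = 11y is y = Ce^(11x).
Apply y(0) = 1: C = 1.
Particular solution: y = e^(11x).


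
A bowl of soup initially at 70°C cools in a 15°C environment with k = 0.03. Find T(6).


Newton's law: dT/dt = -k(T - T_a) has solution T(t) = T_a + (T₀ - T_a)e^(-kt).
Plug in T_a = 15, T₀ = 70, k = 0.03, t = 6: T(6) = 15 + (55)e^(-0.18) ≈ 60.9°C.


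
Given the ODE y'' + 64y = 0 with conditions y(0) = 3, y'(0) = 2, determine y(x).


Characteristic roots of r² + 64 = 0 are ±8i, so y = C₁cos(8x) + C₂sin(8x).
Apply y(0) = 3: C₁ = 3. Differentiate and apply y'(0) = 2: 8·C₂ = 2, so C₂ = 1/4.
Particular solution: y = 3cos(8x) + (1/4)sin(8x).
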